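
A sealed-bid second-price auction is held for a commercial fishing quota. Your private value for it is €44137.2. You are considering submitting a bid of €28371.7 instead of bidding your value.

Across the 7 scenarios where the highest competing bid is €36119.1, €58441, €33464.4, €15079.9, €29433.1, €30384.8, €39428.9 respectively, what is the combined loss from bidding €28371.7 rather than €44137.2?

€51855.7

The deviation costs you only when the competing bid falls strictly between €28371.7 and €44137.2; elsewhere both bids give the same outcome.
€36119.1: truthful payoff €8018.1, deviation payoff €0 → loss €8018.1.
€58441: outcomes coincide → loss €0.
€33464.4: truthful payoff €10672.8, deviation payoff €0 → loss €10672.8.
€15079.9: outcomes coincide → loss €0.
€29433.1: truthful payoff €14704.1, deviation payoff €0 → loss €14704.1.
€30384.8: truthful payoff €13752.4, deviation payoff €0 → loss €13752.4.
€39428.9: truthful payoff €4708.3, deviation payoff €0 → loss €4708.3.
Total loss = €8018.1 + €10672.8 + €14704.1 + €13752.4 + €4708.3 = €51855.7.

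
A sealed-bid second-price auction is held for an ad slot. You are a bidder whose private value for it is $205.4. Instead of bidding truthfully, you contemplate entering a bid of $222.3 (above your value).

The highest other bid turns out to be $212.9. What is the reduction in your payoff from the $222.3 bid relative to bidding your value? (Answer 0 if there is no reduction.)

$7.5

Bidding your value $205.4: you lose (since $205.4 < $212.9). Payoff $0.
Bidding $222.3: you win and pay $212.9. Payoff $205.4 − $212.9 = −$7.5.
The competing bid $212.9 lies between your value and your inflated bid, so overbidding wins an item priced above your value.
Loss from deviating = $0 − (−$7.5) = $7.5.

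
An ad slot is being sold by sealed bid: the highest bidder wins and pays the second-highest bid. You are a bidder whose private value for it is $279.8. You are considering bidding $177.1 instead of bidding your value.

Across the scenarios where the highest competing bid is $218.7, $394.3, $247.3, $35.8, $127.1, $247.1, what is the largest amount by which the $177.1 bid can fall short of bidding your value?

$218.7: truthful gives $61.1, deviation gives $0 → loss $61.1.
$394.3: same outcome either way → loss $0.
$247.3: truthful gives $32.5, deviation gives $0 → loss $32.5.
$35.8: same outcome either way → loss $0.
$127.1: same outcome either way → loss $0.
$247.1: truthful gives $32.7, deviation gives $0 → loss $32.7.
Maximum loss: $61.1.

$61.1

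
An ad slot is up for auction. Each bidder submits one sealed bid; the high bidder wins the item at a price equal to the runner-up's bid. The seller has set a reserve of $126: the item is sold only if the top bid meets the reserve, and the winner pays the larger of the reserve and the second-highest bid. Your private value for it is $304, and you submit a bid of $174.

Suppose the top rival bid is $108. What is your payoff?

$178

Your bid $174 is the highest and exceeds the reserve.
Price = max(second-highest bid, reserve) = max($108, $126) = $126.
Payoff = $304 − $126 = $178.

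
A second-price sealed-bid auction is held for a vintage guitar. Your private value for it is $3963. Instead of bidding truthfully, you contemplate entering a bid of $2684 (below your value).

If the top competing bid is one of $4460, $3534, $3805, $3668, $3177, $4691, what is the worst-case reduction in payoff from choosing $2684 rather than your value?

$4460: same outcome either way → loss $0.
$3534: truthful gives $429, deviation gives $0 → loss $429.
$3805: truthful gives $158, deviation gives $0 → loss $158.
$3668: truthful gives $295, deviation gives $0 → loss $295.
$3177: truthful gives $786, deviation gives $0 → loss $786.
$4691: same outcome either way → loss $0.
Maximum loss: $786.

$786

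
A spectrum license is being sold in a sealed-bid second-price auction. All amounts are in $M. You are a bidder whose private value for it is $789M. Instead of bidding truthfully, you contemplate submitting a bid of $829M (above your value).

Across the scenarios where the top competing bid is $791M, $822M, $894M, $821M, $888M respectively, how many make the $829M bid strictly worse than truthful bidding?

3

The deviation hurts exactly when the highest competing bid lies strictly between $789M and $829M — overbidding then wins at a price above your value.
$791M: inside the interval → strictly worse (loss $2M).
$822M: inside the interval → strictly worse (loss $33M).
$894M: above both → same outcome either way.
$821M: inside the interval → strictly worse (loss $32M).
$888M: above both → same outcome either way.
Count: 3.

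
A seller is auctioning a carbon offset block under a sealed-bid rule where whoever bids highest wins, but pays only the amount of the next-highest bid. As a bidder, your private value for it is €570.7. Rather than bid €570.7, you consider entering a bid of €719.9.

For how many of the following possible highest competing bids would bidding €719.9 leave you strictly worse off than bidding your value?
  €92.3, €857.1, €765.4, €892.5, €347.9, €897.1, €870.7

The deviation hurts exactly when the highest competing bid lies strictly between €570.7 and €719.9 — overbidding then wins at a price above your value.
€92.3: below both → same outcome either way.
€857.1: above both → same outcome either way.
€765.4: above both → same outcome either way.
€892.5: above both → same outcome either way.
€347.9: below both → same outcome either way.
€897.1: above both → same outcome either way.
€870.7: above both → same outcome either way.
Count: 0.

0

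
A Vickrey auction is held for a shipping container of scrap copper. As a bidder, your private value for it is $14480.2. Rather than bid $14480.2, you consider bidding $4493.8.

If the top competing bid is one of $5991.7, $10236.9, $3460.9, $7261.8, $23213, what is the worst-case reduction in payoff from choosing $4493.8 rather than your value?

$8488.5

$5991.7: truthful gives $8488.5, deviation gives $0 → loss $8488.5.
$10236.9: truthful gives $4243.3, deviation gives $0 → loss $4243.3.
$3460.9: same outcome either way → loss $0.
$7261.8: truthful gives $7218.4, deviation gives $0 → loss $7218.4.
$23213: same outcome either way → loss $0.
Maximum loss: $8488.5.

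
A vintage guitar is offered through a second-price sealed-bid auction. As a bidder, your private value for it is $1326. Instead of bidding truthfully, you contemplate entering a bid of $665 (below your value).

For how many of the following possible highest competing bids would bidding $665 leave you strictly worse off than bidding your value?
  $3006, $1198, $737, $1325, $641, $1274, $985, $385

5

The deviation hurts exactly when the highest competing bid lies strictly between $665 and $1326 — underbidding then forfeits a profitable win.
$3006: above both → same outcome either way.
$1198: inside the interval → strictly worse (loss $128).
$737: inside the interval → strictly worse (loss $589).
$1325: inside the interval → strictly worse (loss $1).
$641: below both → same outcome either way.
$1274: inside the interval → strictly worse (loss $52).
$985: inside the interval → strictly worse (loss $341).
$385: below both → same outcome either way.
Count: 5.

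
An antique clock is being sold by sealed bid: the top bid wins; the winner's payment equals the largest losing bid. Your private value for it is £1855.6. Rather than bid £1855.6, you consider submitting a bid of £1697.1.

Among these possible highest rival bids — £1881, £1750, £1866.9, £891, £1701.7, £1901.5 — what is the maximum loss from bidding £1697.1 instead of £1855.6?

£1881: same outcome either way → loss £0.
£1750: truthful gives £105.6, deviation gives £0 → loss £105.6.
£1866.9: same outcome either way → loss £0.
£891: same outcome either way → loss £0.
£1701.7: truthful gives £153.9, deviation gives £0 → loss £153.9.
£1901.5: same outcome either way → loss £0.
Maximum loss: £153.9.

£153.9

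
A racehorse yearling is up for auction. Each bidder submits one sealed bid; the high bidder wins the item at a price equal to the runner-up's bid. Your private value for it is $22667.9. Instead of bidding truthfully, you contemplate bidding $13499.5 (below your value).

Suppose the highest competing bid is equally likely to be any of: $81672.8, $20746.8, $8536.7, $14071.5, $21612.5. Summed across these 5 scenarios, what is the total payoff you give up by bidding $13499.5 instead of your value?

The deviation costs you only when the competing bid falls strictly between $13499.5 and $22667.9; elsewhere both bids give the same outcome.
$81672.8: outcomes coincide → loss $0.
$20746.8: truthful payoff $1921.1, deviation payoff $0 → loss $1921.1.
$8536.7: outcomes coincide → loss $0.
$14071.5: truthful payoff $8596.4, deviation payoff $0 → loss $8596.4.
$21612.5: truthful payoff $1055.4, deviation payoff $0 → loss $1055.4.
Total loss = $1921.1 + $8596.4 + $1055.4 = $11572.9.

$11572.9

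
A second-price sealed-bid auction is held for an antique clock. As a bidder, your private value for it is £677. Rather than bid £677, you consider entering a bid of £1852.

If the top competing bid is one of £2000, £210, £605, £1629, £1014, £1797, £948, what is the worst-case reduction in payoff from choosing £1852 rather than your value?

£1120

£2000: same outcome either way → loss £0.
£210: same outcome either way → loss £0.
£605: same outcome either way → loss £0.
£1629: truthful gives £0, deviation gives −£952 → loss £952.
£1014: truthful gives £0, deviation gives −£337 → loss £337.
£1797: truthful gives £0, deviation gives −£1120 → loss £1120.
£948: truthful gives £0, deviation gives −£271 → loss £271.
Maximum loss: £1120.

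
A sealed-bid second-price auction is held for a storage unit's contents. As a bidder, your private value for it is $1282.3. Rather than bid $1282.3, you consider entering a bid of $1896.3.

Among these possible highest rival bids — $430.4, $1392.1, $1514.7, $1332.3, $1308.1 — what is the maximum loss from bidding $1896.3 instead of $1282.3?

$232.4

$430.4: same outcome either way → loss $0.
$1392.1: truthful gives $0, deviation gives −$109.8 → loss $109.8.
$1514.7: truthful gives $0, deviation gives −$232.4 → loss $232.4.
$1332.3: truthful gives $0, deviation gives −$50 → loss $50.
$1308.1: truthful gives $0, deviation gives −$25.8 → loss $25.8.
Maximum loss: $232.4.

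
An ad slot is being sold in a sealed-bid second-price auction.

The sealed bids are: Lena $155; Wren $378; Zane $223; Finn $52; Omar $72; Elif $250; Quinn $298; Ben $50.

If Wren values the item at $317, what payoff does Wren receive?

Highest bid: Wren at $378, so Wren wins.
Second-highest bid: Quinn at $298 — that is the price the winner pays.
Wren's payoff = value − price = $317 − $298 = $19.

$19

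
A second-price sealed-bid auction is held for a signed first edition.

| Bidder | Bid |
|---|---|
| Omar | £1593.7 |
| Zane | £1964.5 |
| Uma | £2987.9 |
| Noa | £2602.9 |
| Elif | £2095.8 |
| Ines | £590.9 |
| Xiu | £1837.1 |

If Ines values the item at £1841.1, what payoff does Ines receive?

£0

Highest bid: Uma at £2987.9, so Uma wins.
Second-highest bid: Noa at £2602.9 — that is the price the winner pays.
Ines did not win, so Ines pays nothing and receives nothing: payoff £0.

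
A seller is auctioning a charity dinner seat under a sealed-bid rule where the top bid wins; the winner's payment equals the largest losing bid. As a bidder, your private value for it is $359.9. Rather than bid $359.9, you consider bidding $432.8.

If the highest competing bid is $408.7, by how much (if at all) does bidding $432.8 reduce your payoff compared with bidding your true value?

Bidding your value $359.9: you lose (since $359.9 < $408.7). Payoff $0.
Bidding $432.8: you win and pay $408.7. Payoff $359.9 − $408.7 = −$48.8.
The competing bid $408.7 lies between your value and your inflated bid, so overbidding wins an item priced above your value.
Loss from deviating = $0 − (−$48.8) = $48.8.
Truthful bidding weakly dominates here: raising your bid can only win items priced above your value, and lowering it can only forfeit items priced below.

$48.8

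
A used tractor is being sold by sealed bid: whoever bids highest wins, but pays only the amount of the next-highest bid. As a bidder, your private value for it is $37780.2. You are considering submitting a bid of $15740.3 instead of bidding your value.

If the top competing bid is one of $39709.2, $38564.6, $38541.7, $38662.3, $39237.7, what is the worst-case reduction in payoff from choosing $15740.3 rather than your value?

$39709.2: same outcome either way → loss $0.
$38564.6: same outcome either way → loss $0.
$38541.7: same outcome either way → loss $0.
$38662.3: same outcome either way → loss $0.
$39237.7: same outcome either way → loss $0.
Maximum loss: $0.

$0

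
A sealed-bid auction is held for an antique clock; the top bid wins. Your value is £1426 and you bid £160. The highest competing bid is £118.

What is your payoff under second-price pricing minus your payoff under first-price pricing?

£42

You have the highest bid, so you win under either rule.
Second-price: pay £118 → payoff £1308.
First-price: pay your own bid £160 → payoff £1266.
Difference = £1308 − (£1266) = £42.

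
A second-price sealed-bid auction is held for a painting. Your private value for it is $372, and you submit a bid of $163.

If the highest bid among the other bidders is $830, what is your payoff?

Your bid $163 is below the highest competing bid $830, so you lose.
A losing bidder pays nothing and receives nothing: payoff = $0.

$0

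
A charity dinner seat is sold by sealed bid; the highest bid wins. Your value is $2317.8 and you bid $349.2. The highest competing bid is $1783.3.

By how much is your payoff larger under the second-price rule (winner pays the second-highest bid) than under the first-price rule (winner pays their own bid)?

$0

Your bid $349.2 is below $1783.3, so you lose under either rule.
Payoff is $0 in both cases; difference = $0.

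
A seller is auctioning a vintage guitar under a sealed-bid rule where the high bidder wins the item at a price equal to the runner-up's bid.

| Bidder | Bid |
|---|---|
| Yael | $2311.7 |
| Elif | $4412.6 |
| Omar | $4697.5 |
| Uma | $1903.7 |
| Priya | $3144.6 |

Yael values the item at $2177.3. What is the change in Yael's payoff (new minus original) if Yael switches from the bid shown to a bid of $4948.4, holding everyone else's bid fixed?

The highest bid among the other bidders is $4697.5; Yael's bid doesn't change that.
Original bid $2311.7: Yael is not highest (top rival bid is $4697.5); payoff $0.
Alternative bid $4948.4: Yael is highest, pays the top rival bid $4697.5; payoff $2177.3 − $4697.5 = −$2520.2.
Change in payoff = −$2520.2 − ($0) = −$2520.2.

−$2520.2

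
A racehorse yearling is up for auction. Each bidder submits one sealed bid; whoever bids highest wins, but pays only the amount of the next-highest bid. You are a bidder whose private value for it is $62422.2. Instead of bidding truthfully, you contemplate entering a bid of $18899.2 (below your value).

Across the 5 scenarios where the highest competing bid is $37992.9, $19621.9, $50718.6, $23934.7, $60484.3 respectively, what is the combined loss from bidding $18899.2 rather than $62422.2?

$119358.6

The deviation costs you only when the competing bid falls strictly between $18899.2 and $62422.2; elsewhere both bids give the same outcome.
$37992.9: truthful payoff $24429.3, deviation payoff $0 → loss $24429.3.
$19621.9: truthful payoff $42800.3, deviation payoff $0 → loss $42800.3.
$50718.6: truthful payoff $11703.6, deviation payoff $0 → loss $11703.6.
$23934.7: truthful payoff $38487.5, deviation payoff $0 → loss $38487.5.
$60484.3: truthful payoff $1937.9, deviation payoff $0 → loss $1937.9.
Total loss = $24429.3 + $42800.3 + $11703.6 + $38487.5 + $1937.9 = $119358.6.
Because the price is fixed by the runner-up's bid, deviating from your value can only change a good outcome into a bad one — never the reverse.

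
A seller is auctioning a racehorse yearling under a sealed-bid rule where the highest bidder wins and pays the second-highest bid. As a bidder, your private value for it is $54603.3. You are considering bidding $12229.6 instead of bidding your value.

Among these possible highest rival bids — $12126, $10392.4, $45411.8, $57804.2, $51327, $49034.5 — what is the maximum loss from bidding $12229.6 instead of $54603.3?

$9191.5

$12126: same outcome either way → loss $0.
$10392.4: same outcome either way → loss $0.
$45411.8: truthful gives $9191.5, deviation gives $0 → loss $9191.5.
$57804.2: same outcome either way → loss $0.
$51327: truthful gives $3276.3, deviation gives $0 → loss $3276.3.
$49034.5: truthful gives $5568.8, deviation gives $0 → loss $5568.8.
Maximum loss: $9191.5.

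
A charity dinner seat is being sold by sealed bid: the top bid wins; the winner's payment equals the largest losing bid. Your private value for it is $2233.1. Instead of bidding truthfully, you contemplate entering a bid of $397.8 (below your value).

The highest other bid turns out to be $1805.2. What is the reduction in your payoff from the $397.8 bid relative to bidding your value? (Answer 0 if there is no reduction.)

Bidding your value $2233.1: you win (since $2233.1 > $1805.2) and pay $1805.2. Payoff $427.9.
Bidding $397.8: you lose. Payoff $0.
The competing bid $1805.2 lies between your shaded bid and your value, so underbidding forfeits an item you could have won at a profitable price.
Loss from deviating = $427.9 − ($0) = $427.9.
In a second-price auction your bid sets only whether you win, not what you pay, so bidding your true value is weakly dominant.

$427.9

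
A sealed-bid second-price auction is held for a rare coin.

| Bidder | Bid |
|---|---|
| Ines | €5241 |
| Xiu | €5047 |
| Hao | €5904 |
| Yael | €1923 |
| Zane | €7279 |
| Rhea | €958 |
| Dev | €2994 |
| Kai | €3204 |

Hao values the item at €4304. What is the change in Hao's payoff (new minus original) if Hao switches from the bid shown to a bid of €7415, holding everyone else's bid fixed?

The highest bid among the other bidders is €7279; Hao's bid doesn't change that.
Original bid €5904: Hao is not highest (top rival bid is €7279); payoff €0.
Alternative bid €7415: Hao is highest, pays the top rival bid €7279; payoff €4304 − €7279 = −€2975.
Change in payoff = −€2975 − (€0) = −€2975.

−€2975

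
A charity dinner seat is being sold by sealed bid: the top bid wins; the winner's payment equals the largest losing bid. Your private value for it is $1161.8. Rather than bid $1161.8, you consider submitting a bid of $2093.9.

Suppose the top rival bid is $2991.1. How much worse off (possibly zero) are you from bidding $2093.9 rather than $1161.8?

$0

Bidding your value $1161.8: you lose (since $1161.8 < $2991.1). Payoff $0.
Bidding $2093.9: you lose. Payoff $0.
Difference = $0 − $0 = $0; both bids lead to the same outcome because the competing bid is above both your value and your alternative bid.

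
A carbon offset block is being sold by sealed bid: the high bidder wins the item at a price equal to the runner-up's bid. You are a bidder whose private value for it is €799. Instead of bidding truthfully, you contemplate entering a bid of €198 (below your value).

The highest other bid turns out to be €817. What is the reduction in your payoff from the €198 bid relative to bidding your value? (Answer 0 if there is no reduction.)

Bidding your value €799: you lose (since €799 < €817). Payoff €0.
Bidding €198: you lose. Payoff €0.
Difference = €0 − €0 = €0; both bids lead to the same outcome because the competing bid is above both your value and your alternative bid.
Truthful bidding weakly dominates here: raising your bid can only win items priced above your value, and lowering it can only forfeit items priced below.

€0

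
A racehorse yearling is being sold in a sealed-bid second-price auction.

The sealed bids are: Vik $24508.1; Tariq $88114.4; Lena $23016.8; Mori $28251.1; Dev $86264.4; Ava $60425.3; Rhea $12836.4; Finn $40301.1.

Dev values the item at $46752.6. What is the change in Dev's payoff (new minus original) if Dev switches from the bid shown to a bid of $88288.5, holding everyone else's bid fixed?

−$41361.8

The highest bid among the other bidders is $88114.4; Dev's bid doesn't change that.
Original bid $86264.4: Dev is not highest (top rival bid is $88114.4); payoff $0.
Alternative bid $88288.5: Dev is highest, pays the top rival bid $88114.4; payoff $46752.6 − $88114.4 = −$41361.8.
Change in payoff = −$41361.8 − ($0) = −$41361.8.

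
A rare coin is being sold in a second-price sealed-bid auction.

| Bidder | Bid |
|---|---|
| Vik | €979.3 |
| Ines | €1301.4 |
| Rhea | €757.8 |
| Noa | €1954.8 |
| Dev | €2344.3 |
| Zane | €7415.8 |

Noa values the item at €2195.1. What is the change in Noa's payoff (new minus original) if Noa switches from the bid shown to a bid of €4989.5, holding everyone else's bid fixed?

€0

The highest bid among the other bidders is €7415.8; Noa's bid doesn't change that.
Original bid €1954.8: Noa is not highest (top rival bid is €7415.8); payoff €0.
Alternative bid €4989.5: Noa is not highest (top rival bid is €7415.8); payoff €0.
Change in payoff = €0 − (€0) = €0.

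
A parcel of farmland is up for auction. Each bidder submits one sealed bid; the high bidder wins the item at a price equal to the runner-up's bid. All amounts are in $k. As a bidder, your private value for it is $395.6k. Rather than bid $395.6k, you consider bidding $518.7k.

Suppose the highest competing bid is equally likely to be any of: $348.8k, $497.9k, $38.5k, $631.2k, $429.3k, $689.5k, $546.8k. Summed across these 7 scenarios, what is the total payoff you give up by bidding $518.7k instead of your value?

$136k

The deviation costs you only when the competing bid falls strictly between $395.6k and $518.7k; elsewhere both bids give the same outcome.
$348.8k: outcomes coincide → loss $0k.
$497.9k: truthful payoff $0k, deviation payoff −$102.3k → loss $102.3k.
$38.5k: outcomes coincide → loss $0k.
$631.2k: outcomes coincide → loss $0k.
$429.3k: truthful payoff $0k, deviation payoff −$33.7k → loss $33.7k.
$689.5k: outcomes coincide → loss $0k.
$546.8k: outcomes coincide → loss $0k.
Total loss = $102.3k + $33.7k = $136k.
Because the price is fixed by the runner-up's bid, deviating from your value can only change a good outcome into a bad one — never the reverse.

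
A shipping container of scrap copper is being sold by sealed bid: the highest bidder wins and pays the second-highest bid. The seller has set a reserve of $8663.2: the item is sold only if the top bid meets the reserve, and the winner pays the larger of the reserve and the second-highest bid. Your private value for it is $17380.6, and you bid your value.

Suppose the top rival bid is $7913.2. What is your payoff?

$8717.4

Your bid $17380.6 is the highest and exceeds the reserve.
Price = max(second-highest bid, reserve) = max($7913.2, $8663.2) = $8663.2.
Payoff = $17380.6 − $8663.2 = $8717.4.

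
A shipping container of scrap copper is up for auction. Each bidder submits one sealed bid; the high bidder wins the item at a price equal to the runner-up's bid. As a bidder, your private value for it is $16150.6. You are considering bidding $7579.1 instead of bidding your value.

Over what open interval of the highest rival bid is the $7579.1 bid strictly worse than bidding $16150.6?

If the competing bid is below $7579.1, both bids win at the same price — no difference.
If it is above $16150.6, both bids lose — no difference.
If it lies strictly between $7579.1 and $16150.6, bidding your value wins at a price below your value (positive payoff) while bidding $7579.1 loses (payoff 0).
So the deviation strictly hurts on the open interval ($7579.1, $16150.6).

($7579.1, $16150.6)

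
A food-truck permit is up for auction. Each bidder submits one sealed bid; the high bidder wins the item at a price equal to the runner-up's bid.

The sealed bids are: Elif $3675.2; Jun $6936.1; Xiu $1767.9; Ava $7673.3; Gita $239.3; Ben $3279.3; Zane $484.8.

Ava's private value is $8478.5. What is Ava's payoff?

$1542.4

Highest bid: Ava at $7673.3, so Ava wins.
Second-highest bid: Jun at $6936.1 — that is the price the winner pays.
Ava's payoff = value − price = $8478.5 − $6936.1 = $1542.4.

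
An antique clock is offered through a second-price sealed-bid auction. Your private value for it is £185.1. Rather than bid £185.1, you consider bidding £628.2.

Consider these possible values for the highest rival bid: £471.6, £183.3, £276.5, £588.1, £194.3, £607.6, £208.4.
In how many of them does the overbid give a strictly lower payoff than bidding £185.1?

6

The deviation hurts exactly when the highest competing bid lies strictly between £185.1 and £628.2 — overbidding then wins at a price above your value.
£471.6: inside the interval → strictly worse (loss £286.5).
£183.3: below both → same outcome either way.
£276.5: inside the interval → strictly worse (loss £91.4).
£588.1: inside the interval → strictly worse (loss £403).
£194.3: inside the interval → strictly worse (loss £9.2).
£607.6: inside the interval → strictly worse (loss £422.5).
£208.4: inside the interval → strictly worse (loss £23.3).
Count: 6.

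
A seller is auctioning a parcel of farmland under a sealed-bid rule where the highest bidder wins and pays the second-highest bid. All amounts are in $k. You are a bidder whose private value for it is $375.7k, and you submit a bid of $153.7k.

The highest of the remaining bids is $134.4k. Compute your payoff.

$241.3k

Your bid $153.7k exceeds the highest competing bid $134.4k, so you win.
In a second-price auction the winner pays the second-highest bid, $134.4k.
Payoff = value − price = $375.7k − $134.4k = $241.3k.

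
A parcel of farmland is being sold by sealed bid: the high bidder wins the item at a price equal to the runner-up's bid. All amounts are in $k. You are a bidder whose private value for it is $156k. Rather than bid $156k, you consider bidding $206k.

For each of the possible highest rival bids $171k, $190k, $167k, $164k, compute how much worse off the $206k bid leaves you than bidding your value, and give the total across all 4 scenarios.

The deviation costs you only when the competing bid falls strictly between $156k and $206k; elsewhere both bids give the same outcome.
$171k: truthful payoff $0k, deviation payoff −$15k → loss $15k.
$190k: truthful payoff $0k, deviation payoff −$34k → loss $34k.
$167k: truthful payoff $0k, deviation payoff −$11k → loss $11k.
$164k: truthful payoff $0k, deviation payoff −$8k → loss $8k.
Total loss = $15k + $34k + $11k + $8k = $68k.

$68k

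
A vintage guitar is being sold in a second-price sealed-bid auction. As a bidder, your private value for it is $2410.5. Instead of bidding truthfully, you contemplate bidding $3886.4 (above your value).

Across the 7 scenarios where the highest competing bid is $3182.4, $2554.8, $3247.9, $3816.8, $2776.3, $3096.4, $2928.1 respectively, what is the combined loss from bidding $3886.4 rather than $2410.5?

$4729.2

The deviation costs you only when the competing bid falls strictly between $2410.5 and $3886.4; elsewhere both bids give the same outcome.
$3182.4: truthful payoff $0, deviation payoff −$771.9 → loss $771.9.
$2554.8: truthful payoff $0, deviation payoff −$144.3 → loss $144.3.
$3247.9: truthful payoff $0, deviation payoff −$837.4 → loss $837.4.
$3816.8: truthful payoff $0, deviation payoff −$1406.3 → loss $1406.3.
$2776.3: truthful payoff $0, deviation payoff −$365.8 → loss $365.8.
$3096.4: truthful payoff $0, deviation payoff −$685.9 → loss $685.9.
$2928.1: truthful payoff $0, deviation payoff −$517.6 → loss $517.6.
Total loss = $771.9 + $144.3 + $837.4 + $1406.3 + $365.8 + $685.9 + $517.6 = $4729.2.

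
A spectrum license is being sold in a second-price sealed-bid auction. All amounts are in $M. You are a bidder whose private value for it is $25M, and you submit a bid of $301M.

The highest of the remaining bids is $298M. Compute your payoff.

Your bid $301M exceeds the highest competing bid $298M, so you win.
In a second-price auction the winner pays the second-highest bid, $298M.
Payoff = value − price = $25M − $298M = −$273M.

−$273M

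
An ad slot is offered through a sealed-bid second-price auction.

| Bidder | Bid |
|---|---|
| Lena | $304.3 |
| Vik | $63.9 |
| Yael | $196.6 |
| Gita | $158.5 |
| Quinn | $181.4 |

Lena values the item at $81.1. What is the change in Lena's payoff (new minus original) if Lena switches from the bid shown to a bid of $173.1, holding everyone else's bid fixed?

The highest bid among the other bidders is $196.6; Lena's bid doesn't change that.
Original bid $304.3: Lena is highest, pays the top rival bid $196.6; payoff $81.1 − $196.6 = −$115.5.
Alternative bid $173.1: Lena is not highest (top rival bid is $196.6); payoff $0.
Change in payoff = $0 − (−$115.5) = $115.5.

$115.5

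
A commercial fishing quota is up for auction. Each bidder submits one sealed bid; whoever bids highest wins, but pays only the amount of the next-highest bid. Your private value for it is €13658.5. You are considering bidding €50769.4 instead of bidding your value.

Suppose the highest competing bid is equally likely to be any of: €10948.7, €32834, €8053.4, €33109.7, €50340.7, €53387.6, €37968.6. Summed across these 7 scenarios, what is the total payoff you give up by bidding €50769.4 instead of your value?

€99619

The deviation costs you only when the competing bid falls strictly between €13658.5 and €50769.4; elsewhere both bids give the same outcome.
€10948.7: outcomes coincide → loss €0.
€32834: truthful payoff €0, deviation payoff −€19175.5 → loss €19175.5.
€8053.4: outcomes coincide → loss €0.
€33109.7: truthful payoff €0, deviation payoff −€19451.2 → loss €19451.2.
€50340.7: truthful payoff €0, deviation payoff −€36682.2 → loss €36682.2.
€53387.6: outcomes coincide → loss €0.
€37968.6: truthful payoff €0, deviation payoff −€24310.1 → loss €24310.1.
Total loss = €19175.5 + €19451.2 + €36682.2 + €24310.1 = €99619.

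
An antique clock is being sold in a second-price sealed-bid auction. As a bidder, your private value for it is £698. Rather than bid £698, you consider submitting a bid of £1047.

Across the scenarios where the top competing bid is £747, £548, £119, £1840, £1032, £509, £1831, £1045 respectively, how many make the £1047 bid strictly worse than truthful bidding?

3

The deviation hurts exactly when the highest competing bid lies strictly between £698 and £1047 — overbidding then wins at a price above your value.
£747: inside the interval → strictly worse (loss £49).
£548: below both → same outcome either way.
£119: below both → same outcome either way.
£1840: above both → same outcome either way.
£1032: inside the interval → strictly worse (loss £334).
£509: below both → same outcome either way.
£1831: above both → same outcome either way.
£1045: inside the interval → strictly worse (loss £347).
Count: 3.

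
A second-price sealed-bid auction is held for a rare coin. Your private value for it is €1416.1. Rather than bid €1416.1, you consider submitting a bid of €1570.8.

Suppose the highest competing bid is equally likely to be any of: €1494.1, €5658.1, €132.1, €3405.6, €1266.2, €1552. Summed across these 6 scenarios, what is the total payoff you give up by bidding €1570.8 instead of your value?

The deviation costs you only when the competing bid falls strictly between €1416.1 and €1570.8; elsewhere both bids give the same outcome.
€1494.1: truthful payoff €0, deviation payoff −€78 → loss €78.
€5658.1: outcomes coincide → loss €0.
€132.1: outcomes coincide → loss €0.
€3405.6: outcomes coincide → loss €0.
€1266.2: outcomes coincide → loss €0.
€1552: truthful payoff €0, deviation payoff −€135.9 → loss €135.9.
Total loss = €78 + €135.9 = €213.9.

€213.9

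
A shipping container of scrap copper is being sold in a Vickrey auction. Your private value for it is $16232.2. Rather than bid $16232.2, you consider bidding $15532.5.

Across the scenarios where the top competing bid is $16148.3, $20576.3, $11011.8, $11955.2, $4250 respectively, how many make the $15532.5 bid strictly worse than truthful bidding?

1

The deviation hurts exactly when the highest competing bid lies strictly between $15532.5 and $16232.2 — underbidding then forfeits a profitable win.
$16148.3: inside the interval → strictly worse (loss $83.9).
$20576.3: above both → same outcome either way.
$11011.8: below both → same outcome either way.
$11955.2: below both → same outcome either way.
$4250: below both → same outcome either way.
Count: 1.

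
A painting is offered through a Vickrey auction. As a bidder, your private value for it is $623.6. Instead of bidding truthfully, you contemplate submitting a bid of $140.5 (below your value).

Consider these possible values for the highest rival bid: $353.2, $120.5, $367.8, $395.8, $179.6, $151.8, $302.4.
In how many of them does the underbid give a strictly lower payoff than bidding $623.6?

6

The deviation hurts exactly when the highest competing bid lies strictly between $140.5 and $623.6 — underbidding then forfeits a profitable win.
$353.2: inside the interval → strictly worse (loss $270.4).
$120.5: below both → same outcome either way.
$367.8: inside the interval → strictly worse (loss $255.8).
$395.8: inside the interval → strictly worse (loss $227.8).
$179.6: inside the interval → strictly worse (loss $444).
$151.8: inside the interval → strictly worse (loss $471.8).
$302.4: inside the interval → strictly worse (loss $321.2).
Count: 6.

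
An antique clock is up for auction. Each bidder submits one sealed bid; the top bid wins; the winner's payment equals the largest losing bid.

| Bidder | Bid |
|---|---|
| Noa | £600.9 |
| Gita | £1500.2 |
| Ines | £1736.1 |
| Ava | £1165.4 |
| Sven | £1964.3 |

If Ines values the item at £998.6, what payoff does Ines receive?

Highest bid: Sven at £1964.3, so Sven wins.
Second-highest bid: Ines at £1736.1 — that is the price the winner pays.
Ines did not win, so Ines pays nothing and receives nothing: payoff £0.

£0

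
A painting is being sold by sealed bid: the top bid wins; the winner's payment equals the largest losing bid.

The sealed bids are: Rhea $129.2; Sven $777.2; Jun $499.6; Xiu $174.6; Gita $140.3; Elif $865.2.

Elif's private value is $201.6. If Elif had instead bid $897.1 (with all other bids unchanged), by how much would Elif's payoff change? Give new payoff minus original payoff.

The highest bid among the other bidders is $777.2; Elif's bid doesn't change that.
Original bid $865.2: Elif is highest, pays the top rival bid $777.2; payoff $201.6 − $777.2 = −$575.6.
Alternative bid $897.1: Elif is highest, pays the top rival bid $777.2; payoff $201.6 − $777.2 = −$575.6.
Change in payoff = −$575.6 − (−$575.6) = $0.

$0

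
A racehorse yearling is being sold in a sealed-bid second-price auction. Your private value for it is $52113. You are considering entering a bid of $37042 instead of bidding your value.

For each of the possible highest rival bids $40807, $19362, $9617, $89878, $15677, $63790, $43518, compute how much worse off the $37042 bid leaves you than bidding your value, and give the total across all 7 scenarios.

$19901

The deviation costs you only when the competing bid falls strictly between $37042 and $52113; elsewhere both bids give the same outcome.
$40807: truthful payoff $11306, deviation payoff $0 → loss $11306.
$19362: outcomes coincide → loss $0.
$9617: outcomes coincide → loss $0.
$89878: outcomes coincide → loss $0.
$15677: outcomes coincide → loss $0.
$63790: outcomes coincide → loss $0.
$43518: truthful payoff $8595, deviation payoff $0 → loss $8595.
Total loss = $11306 + $8595 = $19901.
In a second-price auction your bid sets only whether you win, not what you pay, so bidding your true value is weakly dominant.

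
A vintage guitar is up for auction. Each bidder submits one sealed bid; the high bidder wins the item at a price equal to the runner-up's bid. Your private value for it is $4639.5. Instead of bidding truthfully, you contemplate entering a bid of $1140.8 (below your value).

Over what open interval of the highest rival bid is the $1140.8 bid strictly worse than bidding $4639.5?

If the competing bid is below $1140.8, both bids win at the same price — no difference.
If it is above $4639.5, both bids lose — no difference.
If it lies strictly between $1140.8 and $4639.5, bidding your value wins at a price below your value (positive payoff) while bidding $1140.8 loses (payoff 0).
So the deviation strictly hurts on the open interval ($1140.8, $4639.5).

($1140.8, $4639.5)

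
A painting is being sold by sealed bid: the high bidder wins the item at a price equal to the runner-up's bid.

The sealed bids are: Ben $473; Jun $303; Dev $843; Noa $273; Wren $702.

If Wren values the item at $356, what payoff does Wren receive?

$0

Highest bid: Dev at $843, so Dev wins.
Second-highest bid: Wren at $702 — that is the price the winner pays.
Wren did not win, so Wren pays nothing and receives nothing: payoff $0.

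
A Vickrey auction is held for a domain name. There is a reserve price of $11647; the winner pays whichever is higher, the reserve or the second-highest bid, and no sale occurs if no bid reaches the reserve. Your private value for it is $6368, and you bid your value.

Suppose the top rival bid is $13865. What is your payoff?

$0

Your bid $6368 is below the highest competing bid $13865, so you lose. Payoff $0.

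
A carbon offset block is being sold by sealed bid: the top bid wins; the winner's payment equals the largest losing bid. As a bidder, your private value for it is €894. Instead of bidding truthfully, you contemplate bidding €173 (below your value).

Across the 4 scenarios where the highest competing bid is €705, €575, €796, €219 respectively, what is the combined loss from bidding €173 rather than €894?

€1281

The deviation costs you only when the competing bid falls strictly between €173 and €894; elsewhere both bids give the same outcome.
€705: truthful payoff €189, deviation payoff €0 → loss €189.
€575: truthful payoff €319, deviation payoff €0 → loss €319.
€796: truthful payoff €98, deviation payoff €0 → loss €98.
€219: truthful payoff €675, deviation payoff €0 → loss €675.
Total loss = €189 + €319 + €98 + €675 = €1281.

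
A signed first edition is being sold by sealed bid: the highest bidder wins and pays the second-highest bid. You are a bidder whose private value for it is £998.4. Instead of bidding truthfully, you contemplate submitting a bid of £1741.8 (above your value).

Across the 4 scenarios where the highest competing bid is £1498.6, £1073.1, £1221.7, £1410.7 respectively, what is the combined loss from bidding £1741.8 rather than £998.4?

£1210.5

The deviation costs you only when the competing bid falls strictly between £998.4 and £1741.8; elsewhere both bids give the same outcome.
£1498.6: truthful payoff £0, deviation payoff −£500.2 → loss £500.2.
£1073.1: truthful payoff £0, deviation payoff −£74.7 → loss £74.7.
£1221.7: truthful payoff £0, deviation payoff −£223.3 → loss £223.3.
£1410.7: truthful payoff £0, deviation payoff −£412.3 → loss £412.3.
Total loss = £500.2 + £74.7 + £223.3 + £412.3 = £1210.5.
Truthful bidding weakly dominates here: raising your bid can only win items priced above your value, and lowering it can only forfeit items priced below.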